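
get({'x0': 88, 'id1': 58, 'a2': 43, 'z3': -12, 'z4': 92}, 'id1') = 58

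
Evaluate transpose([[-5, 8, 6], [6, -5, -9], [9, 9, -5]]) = [[-5, 6, 9], [8, -5, 9], [6, -9, -5]]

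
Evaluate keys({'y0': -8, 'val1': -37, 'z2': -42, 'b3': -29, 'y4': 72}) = ['y0', 'val1', 'z2', 'b3', 'y4']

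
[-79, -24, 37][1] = -24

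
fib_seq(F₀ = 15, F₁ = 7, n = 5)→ [15, 7, 22, 29, 51]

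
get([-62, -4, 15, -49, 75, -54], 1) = -4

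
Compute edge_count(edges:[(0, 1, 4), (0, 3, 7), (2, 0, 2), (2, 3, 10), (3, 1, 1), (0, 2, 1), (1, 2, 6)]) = 7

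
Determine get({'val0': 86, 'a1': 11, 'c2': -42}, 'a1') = 11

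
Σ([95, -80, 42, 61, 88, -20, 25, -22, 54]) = 95 + (-80) + 42 + 61 + 88 + (-20) + 25 + (-22) + 54
= 243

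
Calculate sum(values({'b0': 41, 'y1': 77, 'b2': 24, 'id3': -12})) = 130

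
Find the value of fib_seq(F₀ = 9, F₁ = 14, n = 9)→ [9, 14, 23, 37, 60, 97, 157, 254, 411]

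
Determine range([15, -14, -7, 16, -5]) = 30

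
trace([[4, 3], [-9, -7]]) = -3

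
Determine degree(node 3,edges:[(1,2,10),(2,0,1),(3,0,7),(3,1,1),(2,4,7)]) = incident: (3,0), (3,1)
= 2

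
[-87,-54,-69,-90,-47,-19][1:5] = [-54, -69, -90, -47]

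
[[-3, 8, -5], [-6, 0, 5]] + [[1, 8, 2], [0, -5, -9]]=[[-2, 16, -3], [-6, -5, -4]]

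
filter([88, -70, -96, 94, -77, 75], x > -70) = keep x where x > -70: 88✓, -70✗, -96✗, 94✓, -77✗, 75✓
= [88, 94, 75]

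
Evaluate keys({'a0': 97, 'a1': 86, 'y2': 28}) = ['a0', 'a1', 'y2']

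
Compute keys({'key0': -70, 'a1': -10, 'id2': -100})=['key0', 'a1', 'id2']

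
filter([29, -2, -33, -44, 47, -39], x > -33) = keep x where x > -33: 29✓, -2✓, -33✗, -44✗, 47✓, -39✗
= [29, -2, 47]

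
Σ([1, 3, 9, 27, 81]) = 1 + 3 + 9 + 27 + 81
= 121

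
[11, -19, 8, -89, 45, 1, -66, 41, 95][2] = 8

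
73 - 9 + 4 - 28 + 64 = 104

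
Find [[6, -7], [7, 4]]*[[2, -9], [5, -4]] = [[-23, -26], [34, -79]]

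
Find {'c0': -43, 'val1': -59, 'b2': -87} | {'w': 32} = {'c0': -43, 'val1': -59, 'b2': -87, 'w': 32}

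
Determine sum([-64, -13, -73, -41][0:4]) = slice → [-64, -13, -73, -41]
(-64) + (-13) + (-73) + (-41)
= -191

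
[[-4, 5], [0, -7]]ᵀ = [[-4, 0], [5, -7]]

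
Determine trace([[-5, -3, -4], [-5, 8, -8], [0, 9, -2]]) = diagonal: (-5) + 8 + (-2)
= 1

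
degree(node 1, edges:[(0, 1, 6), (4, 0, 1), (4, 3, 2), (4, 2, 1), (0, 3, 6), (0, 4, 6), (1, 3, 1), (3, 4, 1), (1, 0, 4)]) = 3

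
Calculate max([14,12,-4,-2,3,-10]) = 14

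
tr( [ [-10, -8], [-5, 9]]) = -1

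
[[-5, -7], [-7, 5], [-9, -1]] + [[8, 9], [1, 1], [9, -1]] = [[3, 2], [-6, 6], [0, -2]]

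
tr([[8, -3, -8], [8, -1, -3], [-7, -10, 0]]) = 7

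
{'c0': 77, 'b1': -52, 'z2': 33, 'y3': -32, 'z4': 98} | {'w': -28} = {'c0': 77, 'b1': -52, 'z2': 33, 'y3': -32, 'z4': 98, 'w': -28}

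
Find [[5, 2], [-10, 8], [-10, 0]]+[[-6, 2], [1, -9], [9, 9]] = [[-1, 4], [-9, -1], [-1, 9]]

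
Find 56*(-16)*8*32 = -229376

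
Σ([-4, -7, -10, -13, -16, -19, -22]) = (-4) + (-7) + (-10) + (-13) + (-16) + (-19) + (-22)
= -91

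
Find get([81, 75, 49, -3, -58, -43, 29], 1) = 75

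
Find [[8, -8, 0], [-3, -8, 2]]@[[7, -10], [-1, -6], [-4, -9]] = C[0][0] = (8)*(7) + (-8)*(-1) + (0)*(-4) = 64
C[0][1] = (8)*(-10) + (-8)*(-6) + (0)*(-9) = -32
C[1][0] = (-3)*(7) + (-8)*(-1) + (2)*(-4) = -21
C[1][1] = (-3)*(-10) + (-8)*(-6) + (2)*(-9) = 60
= [[64, -32], [-21, 60]]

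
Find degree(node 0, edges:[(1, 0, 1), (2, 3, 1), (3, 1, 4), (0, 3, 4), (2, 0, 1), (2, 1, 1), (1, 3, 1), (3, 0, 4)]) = incident: (1,0), (0,3), (2,0), (3,0)
= 4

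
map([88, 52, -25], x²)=(88)²=7744, (52)²=2704, (-25)²=625
= [7744, 2704, 625]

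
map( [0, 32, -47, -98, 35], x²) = (0)²=0, (32)²=1024, (-47)²=2209, (-98)²=9604, (35)²=1225
= [0, 1024, 2209, 9604, 1225]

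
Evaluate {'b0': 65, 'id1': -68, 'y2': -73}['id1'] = -68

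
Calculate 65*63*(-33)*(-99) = 13378365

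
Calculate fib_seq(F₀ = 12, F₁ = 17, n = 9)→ [12, 17, 29, 46, 75, 121, 196, 317, 513]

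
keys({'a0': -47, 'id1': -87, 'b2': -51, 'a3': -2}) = ['a0', 'id1', 'b2', 'a3']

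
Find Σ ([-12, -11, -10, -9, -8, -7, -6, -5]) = (-12) + (-11) + (-10) + (-9) + (-8) + (-7) + (-6) + (-5)
= -68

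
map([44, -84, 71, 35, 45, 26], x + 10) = 44+10=54, -84+10=-74, 71+10=81, 35+10=45, 45+10=55, 26+10=36
= [54, -74, 81, 45, 55, 36]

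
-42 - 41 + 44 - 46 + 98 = 13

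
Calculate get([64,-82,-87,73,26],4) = 26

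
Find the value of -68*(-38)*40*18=1860480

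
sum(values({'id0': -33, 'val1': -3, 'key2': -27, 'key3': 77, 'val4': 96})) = 110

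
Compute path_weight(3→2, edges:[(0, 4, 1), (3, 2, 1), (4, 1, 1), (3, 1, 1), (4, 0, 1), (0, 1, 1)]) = w(3→2)=1
= 1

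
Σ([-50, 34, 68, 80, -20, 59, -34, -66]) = (-50) + 34 + 68 + 80 + (-20) + 59 + (-34) + (-66)
= 71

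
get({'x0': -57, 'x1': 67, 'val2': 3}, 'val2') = 3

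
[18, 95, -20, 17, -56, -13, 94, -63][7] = -63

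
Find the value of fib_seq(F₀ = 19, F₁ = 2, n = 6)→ F_2 = F_1 + F_0 = 21
F_3 = F_2 + F_1 = 23
F_4 = F_3 + F_2 = 44
...
= [19, 2, 21, 23, 44, 67]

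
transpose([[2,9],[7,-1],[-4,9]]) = [[2, 7, -4], [9, -1, 9]]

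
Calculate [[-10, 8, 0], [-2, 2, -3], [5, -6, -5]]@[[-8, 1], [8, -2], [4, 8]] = C[0][0] = (-10)*(-8) + (8)*(8) + (0)*(4) = 144
C[0][1] = (-10)*(1) + (8)*(-2) + (0)*(8) = -26
C[1][0] = (-2)*(-8) + (2)*(8) + (-3)*(4) = 20
C[1][1] = (-2)*(1) + (2)*(-2) + (-3)*(8) = -30
C[2][0] = (5)*(-8) + (-6)*(8) + (-5)*(4) = -108
C[2][1] = (5)*(1) + (-6)*(-2) + (-5)*(8) = -23
= [[144, -26], [20, -30], [-108, -23]]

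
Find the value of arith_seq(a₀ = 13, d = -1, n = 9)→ a_0 = 13 + 0*-1 = 13
a_1 = 13 + 1*-1 = 12
a_2 = 13 + 2*-1 = 11
...
= [13, 12, 11, 10, 9, 8, 7, 6, 5]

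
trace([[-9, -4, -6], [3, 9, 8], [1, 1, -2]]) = diagonal: (-9) + 9 + (-2)
= -2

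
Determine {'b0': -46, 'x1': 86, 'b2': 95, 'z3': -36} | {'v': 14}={'b0': -46, 'x1': 86, 'b2': 95, 'z3': -36, 'v': 14}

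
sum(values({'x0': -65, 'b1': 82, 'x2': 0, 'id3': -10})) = (-65) + 82 + 0 + (-10)
= 7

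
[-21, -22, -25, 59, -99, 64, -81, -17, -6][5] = 64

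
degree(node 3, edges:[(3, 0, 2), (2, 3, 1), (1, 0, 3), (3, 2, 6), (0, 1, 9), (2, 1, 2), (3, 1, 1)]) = 4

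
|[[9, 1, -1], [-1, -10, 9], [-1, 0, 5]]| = -444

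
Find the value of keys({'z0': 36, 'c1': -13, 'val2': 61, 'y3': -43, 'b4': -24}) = ['z0', 'c1', 'val2', 'y3', 'b4']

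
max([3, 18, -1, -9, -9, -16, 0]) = 18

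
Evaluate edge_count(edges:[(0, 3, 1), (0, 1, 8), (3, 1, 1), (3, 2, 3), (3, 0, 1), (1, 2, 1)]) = 6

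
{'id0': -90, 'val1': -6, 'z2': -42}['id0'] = -90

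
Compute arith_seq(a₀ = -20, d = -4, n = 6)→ a_0 = -20 + 0*-4 = -20
a_1 = -20 + 1*-4 = -24
a_2 = -20 + 2*-4 = -28
...
= [-20, -24, -28, -32, -36, -40]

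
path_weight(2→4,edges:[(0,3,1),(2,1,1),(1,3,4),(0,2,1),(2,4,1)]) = w(2→4)=1
= 1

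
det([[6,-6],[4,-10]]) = -36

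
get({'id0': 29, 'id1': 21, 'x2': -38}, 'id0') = 29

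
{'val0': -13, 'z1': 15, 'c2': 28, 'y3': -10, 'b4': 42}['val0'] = -13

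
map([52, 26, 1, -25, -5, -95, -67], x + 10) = [62, 36, 11, -15, 5, -85, -57]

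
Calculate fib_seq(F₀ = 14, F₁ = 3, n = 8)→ F_2 = F_1 + F_0 = 17
F_3 = F_2 + F_1 = 20
F_4 = F_3 + F_2 = 37
...
= [14, 3, 17, 20, 37, 57, 94, 151]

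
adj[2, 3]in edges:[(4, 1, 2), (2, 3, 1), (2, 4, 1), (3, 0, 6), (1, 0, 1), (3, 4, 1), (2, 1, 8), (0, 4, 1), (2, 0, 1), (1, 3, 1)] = 1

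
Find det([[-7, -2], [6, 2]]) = (-7)*(2) - (-2)*(6)
= -2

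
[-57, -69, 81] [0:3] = [-57, -69, 81]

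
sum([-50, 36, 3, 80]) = 69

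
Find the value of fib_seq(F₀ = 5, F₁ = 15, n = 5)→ [5, 15, 20, 35, 55]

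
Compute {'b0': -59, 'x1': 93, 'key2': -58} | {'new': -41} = {'b0': -59, 'x1': 93, 'key2': -58, 'new': -41}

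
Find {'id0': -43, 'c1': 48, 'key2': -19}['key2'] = -19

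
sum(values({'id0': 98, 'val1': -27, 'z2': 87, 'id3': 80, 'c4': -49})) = 189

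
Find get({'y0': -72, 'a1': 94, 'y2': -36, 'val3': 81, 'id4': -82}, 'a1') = 94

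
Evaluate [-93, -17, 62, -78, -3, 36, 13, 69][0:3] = [-93, -17, 62]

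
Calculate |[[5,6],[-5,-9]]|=(5)*(-9) - (6)*(-5)
= -15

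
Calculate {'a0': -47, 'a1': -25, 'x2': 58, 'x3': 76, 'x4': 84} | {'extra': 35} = {'a0': -47, 'a1': -25, 'x2': 58, 'x3': 76, 'x4': 84, 'extra': 35}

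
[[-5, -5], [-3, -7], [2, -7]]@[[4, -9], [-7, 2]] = C[0][0] = (-5)*(4) + (-5)*(-7) = 15
C[0][1] = (-5)*(-9) + (-5)*(2) = 35
C[1][0] = (-3)*(4) + (-7)*(-7) = 37
C[1][1] = (-3)*(-9) + (-7)*(2) = 13
C[2][0] = (2)*(4) + (-7)*(-7) = 57
C[2][1] = (2)*(-9) + (-7)*(2) = -32
= [[15, 35], [37, 13], [57, -32]]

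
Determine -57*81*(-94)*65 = 28209870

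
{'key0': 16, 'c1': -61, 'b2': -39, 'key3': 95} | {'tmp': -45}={'key0': 16, 'c1': -61, 'b2': -39, 'key3': 95, 'tmp': -45}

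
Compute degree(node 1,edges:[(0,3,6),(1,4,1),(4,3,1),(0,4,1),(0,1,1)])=2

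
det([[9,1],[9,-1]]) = (9)*(-1) - (1)*(9)
= -18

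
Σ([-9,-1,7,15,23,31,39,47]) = 152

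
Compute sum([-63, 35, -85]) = -113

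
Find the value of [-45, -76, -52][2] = -52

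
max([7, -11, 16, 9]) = 16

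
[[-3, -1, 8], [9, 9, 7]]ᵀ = [[-3, 9], [-1, 9], [8, 7]]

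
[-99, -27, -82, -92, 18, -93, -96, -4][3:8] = [-92, 18, -93, -96, -4]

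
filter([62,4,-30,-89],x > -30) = keep x where x > -30: 62✓, 4✓, -30✗, -89✗
= [62, 4]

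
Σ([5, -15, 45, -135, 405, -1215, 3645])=5 + -15 + 45 + -135 + 405 + -1215 + 3645
= 2735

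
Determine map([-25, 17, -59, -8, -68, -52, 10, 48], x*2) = -25*2=-50, 17*2=34, -59*2=-118, -8*2=-16, -68*2=-136, -52*2=-104, 10*2=20, 48*2=96
= [-50, 34, -118, -16, -136, -104, 20, 96]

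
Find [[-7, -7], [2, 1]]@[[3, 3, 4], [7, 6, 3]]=C[0][0] = (-7)*(3) + (-7)*(7) = -70
C[0][1] = (-7)*(3) + (-7)*(6) = -63
C[0][2] = (-7)*(4) + (-7)*(3) = -49
C[1][0] = (2)*(3) + (1)*(7) = 13
C[1][1] = (2)*(3) + (1)*(6) = 12
C[1][2] = (2)*(4) + (1)*(3) = 11
= [[-70, -63, -49], [13, 12, 11]]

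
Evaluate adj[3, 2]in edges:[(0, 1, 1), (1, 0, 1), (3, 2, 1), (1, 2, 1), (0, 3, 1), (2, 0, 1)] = 1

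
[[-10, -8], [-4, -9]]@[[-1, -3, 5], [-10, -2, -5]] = C[0][0] = (-10)*(-1) + (-8)*(-10) = 90
C[0][1] = (-10)*(-3) + (-8)*(-2) = 46
C[0][2] = (-10)*(5) + (-8)*(-5) = -10
C[1][0] = (-4)*(-1) + (-9)*(-10) = 94
C[1][1] = (-4)*(-3) + (-9)*(-2) = 30
C[1][2] = (-4)*(5) + (-9)*(-5) = 25
= [[90, 46, -10], [94, 30, 25]]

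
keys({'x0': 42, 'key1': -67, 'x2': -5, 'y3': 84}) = ['x0', 'key1', 'x2', 'y3']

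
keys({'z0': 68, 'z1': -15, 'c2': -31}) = ['z0', 'z1', 'c2']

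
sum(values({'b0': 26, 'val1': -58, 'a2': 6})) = -26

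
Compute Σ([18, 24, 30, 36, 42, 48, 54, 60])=312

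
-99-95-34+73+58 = -97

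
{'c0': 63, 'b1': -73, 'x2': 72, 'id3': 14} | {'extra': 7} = {'c0': 63, 'b1': -73, 'x2': 72, 'id3': 14, 'extra': 7}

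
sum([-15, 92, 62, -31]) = (-15) + 92 + 62 + (-31)
= 108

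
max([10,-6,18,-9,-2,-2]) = 18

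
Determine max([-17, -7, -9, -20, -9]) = -7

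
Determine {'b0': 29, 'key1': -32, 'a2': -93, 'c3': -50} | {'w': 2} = {'b0': 29, 'key1': -32, 'a2': -93, 'c3': -50, 'w': 2}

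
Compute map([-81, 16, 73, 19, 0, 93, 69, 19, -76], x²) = (-81)²=6561, (16)²=256, (73)²=5329, (19)²=361, (0)²=0, (93)²=8649, (69)²=4761, (19)²=361, (-76)²=5776
= [6561, 256, 5329, 361, 0, 8649, 4761, 361, 5776]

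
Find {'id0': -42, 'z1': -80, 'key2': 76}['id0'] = -42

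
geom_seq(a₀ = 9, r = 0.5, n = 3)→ [9.0, 4.5, 2.25]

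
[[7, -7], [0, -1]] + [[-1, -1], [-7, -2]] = [[6, -8], [-7, -3]]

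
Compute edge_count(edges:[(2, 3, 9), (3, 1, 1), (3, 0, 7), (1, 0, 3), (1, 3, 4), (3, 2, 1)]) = 6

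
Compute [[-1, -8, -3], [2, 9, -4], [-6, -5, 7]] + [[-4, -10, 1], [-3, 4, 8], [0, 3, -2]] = [[-5, -18, -2], [-1, 13, 4], [-6, -2, 5]]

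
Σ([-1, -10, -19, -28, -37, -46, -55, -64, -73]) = -333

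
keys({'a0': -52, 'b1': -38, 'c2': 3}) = ['a0', 'b1', 'c2']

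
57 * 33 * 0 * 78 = 0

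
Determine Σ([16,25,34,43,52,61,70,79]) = 16 + 25 + 34 + 43 + 52 + 61 + 70 + 79
= 380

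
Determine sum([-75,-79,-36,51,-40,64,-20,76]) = -59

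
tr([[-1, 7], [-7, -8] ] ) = diagonal: (-1) + (-8)
= -9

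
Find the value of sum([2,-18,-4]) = -20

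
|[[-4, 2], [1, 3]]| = (-4)*(3) - (2)*(1)
= -14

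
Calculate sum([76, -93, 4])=-13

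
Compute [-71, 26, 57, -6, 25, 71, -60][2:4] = [57, -6]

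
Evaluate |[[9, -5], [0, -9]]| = (9)*(-9) - (-5)*(0)
= -81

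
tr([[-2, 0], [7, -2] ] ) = diagonal: (-2) + (-2)
= -4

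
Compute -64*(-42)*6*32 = 516096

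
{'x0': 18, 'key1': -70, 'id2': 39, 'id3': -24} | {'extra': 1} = {'x0': 18, 'key1': -70, 'id2': 39, 'id3': -24, 'extra': 1}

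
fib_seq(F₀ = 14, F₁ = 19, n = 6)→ F_2 = F_1 + F_0 = 33
F_3 = F_2 + F_1 = 52
F_4 = F_3 + F_2 = 85
...
= [14, 19, 33, 52, 85, 137]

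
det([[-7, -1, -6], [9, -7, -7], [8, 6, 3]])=-724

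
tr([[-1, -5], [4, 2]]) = diagonal: (-1) + 2
= 1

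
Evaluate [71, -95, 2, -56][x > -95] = [71, 2, -56]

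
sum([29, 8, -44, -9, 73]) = 57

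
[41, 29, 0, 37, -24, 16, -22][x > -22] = keep x where x > -22: 41✓, 29✓, 0✓, 37✓, -24✗, 16✓, -22✗
= [41, 29, 0, 37, 16]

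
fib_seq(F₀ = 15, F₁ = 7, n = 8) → F_2 = F_1 + F_0 = 22
F_3 = F_2 + F_1 = 29
F_4 = F_3 + F_2 = 51
...
= [15, 7, 22, 29, 51, 80, 131, 211]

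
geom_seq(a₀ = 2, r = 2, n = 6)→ a_0 = 2*2^0 = 2
a_1 = 2*2^1 = 4
a_2 = 2*2^2 = 8
...
= [2, 4, 8, 16, 32, 64]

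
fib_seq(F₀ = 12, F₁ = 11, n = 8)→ F_2 = F_1 + F_0 = 23
F_3 = F_2 + F_1 = 34
F_4 = F_3 + F_2 = 57
...
= [12, 11, 23, 34, 57, 91, 148, 239]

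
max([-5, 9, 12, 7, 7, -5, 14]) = 14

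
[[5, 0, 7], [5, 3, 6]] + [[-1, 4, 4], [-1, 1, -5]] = [[4, 4, 11], [4, 4, 1]]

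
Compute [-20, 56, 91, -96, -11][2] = 91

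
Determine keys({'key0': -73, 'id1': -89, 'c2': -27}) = ['key0', 'id1', 'c2']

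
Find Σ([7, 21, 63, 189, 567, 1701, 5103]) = 7651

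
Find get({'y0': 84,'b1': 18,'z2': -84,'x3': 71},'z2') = -84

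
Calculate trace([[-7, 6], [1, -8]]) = diagonal: (-7) + (-8)
= -15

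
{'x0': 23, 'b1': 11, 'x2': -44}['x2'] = -44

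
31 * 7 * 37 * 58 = 465682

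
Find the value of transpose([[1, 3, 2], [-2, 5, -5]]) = [[1, -2], [3, 5], [2, -5]]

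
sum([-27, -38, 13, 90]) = (-27) + (-38) + 13 + 90
= 38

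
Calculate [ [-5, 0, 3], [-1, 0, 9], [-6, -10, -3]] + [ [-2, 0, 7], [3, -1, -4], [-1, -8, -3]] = [[-7, 0, 10], [2, -1, 5], [-7, -18, -6]]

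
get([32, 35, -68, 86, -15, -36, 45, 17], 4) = -15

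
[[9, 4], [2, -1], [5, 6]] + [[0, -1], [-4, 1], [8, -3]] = [[9, 3], [-2, 0], [13, 3]]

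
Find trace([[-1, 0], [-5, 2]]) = diagonal: (-1) + 2
= 1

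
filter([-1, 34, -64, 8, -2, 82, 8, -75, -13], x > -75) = keep x where x > -75: -1✓, 34✓, -64✓, 8✓, -2✓, 82✓, 8✓, -75✗, -13✓
= [-1, 34, -64, 8, -2, 82, 8, -13]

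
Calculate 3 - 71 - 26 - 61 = -155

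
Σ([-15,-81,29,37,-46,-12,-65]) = (-15) + (-81) + 29 + 37 + (-46) + (-12) + (-65)
= -153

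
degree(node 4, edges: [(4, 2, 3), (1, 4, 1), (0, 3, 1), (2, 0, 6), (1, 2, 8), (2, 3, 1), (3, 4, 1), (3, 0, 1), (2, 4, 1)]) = incident: (4,2), (1,4), (3,4), (2,4)
= 4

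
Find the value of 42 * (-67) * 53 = -149142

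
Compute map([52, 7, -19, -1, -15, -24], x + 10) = 52+10=62, 7+10=17, -19+10=-9, -1+10=9, -15+10=-5, -24+10=-14
= [62, 17, -9, 9, -5, -14]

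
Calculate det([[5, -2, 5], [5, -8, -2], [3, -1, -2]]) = (1)*(5)*det([[-8, -2], [-1, -2]]) + (-1)*(-2)*det([[5, -2], [3, -2]]) + (1)*(5)*det([[5, -8], [3, -1]])
= 70 + -8 + 95
= 157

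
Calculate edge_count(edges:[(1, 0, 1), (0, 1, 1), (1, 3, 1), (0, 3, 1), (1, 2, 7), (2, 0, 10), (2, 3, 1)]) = 7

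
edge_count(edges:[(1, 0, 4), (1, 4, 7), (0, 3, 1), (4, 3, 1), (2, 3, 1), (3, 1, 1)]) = 6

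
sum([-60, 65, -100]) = (-60) + 65 + (-100)
= -95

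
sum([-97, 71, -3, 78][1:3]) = slice → [71, -3]
71 + (-3)
= 68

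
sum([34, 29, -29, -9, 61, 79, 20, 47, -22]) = 210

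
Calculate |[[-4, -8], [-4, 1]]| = -36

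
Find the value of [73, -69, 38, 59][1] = -69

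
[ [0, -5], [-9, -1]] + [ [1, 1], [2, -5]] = [[1, -4], [-7, -6]]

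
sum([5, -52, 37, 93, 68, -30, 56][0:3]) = slice → [5, -52, 37]
5 + (-52) + 37
= -10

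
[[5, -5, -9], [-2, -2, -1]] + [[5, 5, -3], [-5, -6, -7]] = [[10, 0, -12], [-7, -8, -8]]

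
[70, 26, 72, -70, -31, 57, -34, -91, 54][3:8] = [-70, -31, 57, -34, -91]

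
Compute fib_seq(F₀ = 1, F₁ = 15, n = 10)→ F_2 = F_1 + F_0 = 16
F_3 = F_2 + F_1 = 31
F_4 = F_3 + F_2 = 47
...
= [1, 15, 16, 31, 47, 78, 125, 203, 328, 531]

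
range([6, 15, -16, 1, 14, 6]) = 31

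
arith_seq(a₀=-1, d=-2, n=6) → [-1, -3, -5, -7, -9, -11]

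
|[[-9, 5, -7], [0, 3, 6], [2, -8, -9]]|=(1)*(-9)*det([[3, 6], [-8, -9]]) + (-1)*(5)*det([[0, 6], [2, -9]]) + (1)*(-7)*det([[0, 3], [2, -8]])
= -189 + 60 + 42
= -87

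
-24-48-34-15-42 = -163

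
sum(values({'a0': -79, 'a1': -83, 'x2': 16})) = -146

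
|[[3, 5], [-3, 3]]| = (3)*(3) - (5)*(-3)
= 24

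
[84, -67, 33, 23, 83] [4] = 83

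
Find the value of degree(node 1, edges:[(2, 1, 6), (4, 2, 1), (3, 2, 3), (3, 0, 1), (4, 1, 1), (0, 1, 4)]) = incident: (2,1), (4,1), (0,1)
= 3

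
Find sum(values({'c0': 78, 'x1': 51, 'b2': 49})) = 78 + 51 + 49
= 178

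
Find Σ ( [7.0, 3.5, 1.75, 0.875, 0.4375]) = 13.5625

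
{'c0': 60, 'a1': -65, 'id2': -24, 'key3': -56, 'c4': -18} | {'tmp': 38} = {'c0': 60, 'a1': -65, 'id2': -24, 'key3': -56, 'c4': -18, 'tmp': 38}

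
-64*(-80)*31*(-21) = -3333120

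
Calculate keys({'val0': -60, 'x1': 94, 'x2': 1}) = ['val0', 'x1', 'x2']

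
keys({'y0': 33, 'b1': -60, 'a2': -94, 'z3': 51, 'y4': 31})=['y0', 'b1', 'a2', 'z3', 'y4']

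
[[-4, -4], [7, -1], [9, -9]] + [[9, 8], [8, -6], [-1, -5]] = [[5, 4], [15, -7], [8, -14]]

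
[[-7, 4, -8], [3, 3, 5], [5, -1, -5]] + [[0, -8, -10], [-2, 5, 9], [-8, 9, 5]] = [[-7, -4, -18], [1, 8, 14], [-3, 8, 0]]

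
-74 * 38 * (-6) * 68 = 1147296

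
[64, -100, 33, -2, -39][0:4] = [64, -100, 33, -2]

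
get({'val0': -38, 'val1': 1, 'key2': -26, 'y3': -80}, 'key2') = -26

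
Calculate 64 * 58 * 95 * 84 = 29621760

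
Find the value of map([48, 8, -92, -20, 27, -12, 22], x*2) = [96, 16, -184, -40, 54, -24, 44]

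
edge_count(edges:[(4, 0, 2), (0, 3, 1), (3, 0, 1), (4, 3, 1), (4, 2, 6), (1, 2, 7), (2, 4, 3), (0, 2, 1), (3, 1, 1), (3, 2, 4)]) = 10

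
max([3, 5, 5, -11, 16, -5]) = 16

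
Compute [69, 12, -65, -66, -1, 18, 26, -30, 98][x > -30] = keep x where x > -30: 69✓, 12✓, -65✗, -66✗, -1✓, 18✓, 26✓, -30✗, 98✓
= [69, 12, -1, 18, 26, 98]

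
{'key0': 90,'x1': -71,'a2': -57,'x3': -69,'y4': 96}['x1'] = -71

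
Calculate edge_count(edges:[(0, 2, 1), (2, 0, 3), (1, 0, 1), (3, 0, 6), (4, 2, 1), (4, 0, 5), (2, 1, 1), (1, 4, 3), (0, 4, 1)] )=9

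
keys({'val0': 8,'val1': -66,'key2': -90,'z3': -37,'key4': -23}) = ['val0', 'val1', 'key2', 'z3', 'key4']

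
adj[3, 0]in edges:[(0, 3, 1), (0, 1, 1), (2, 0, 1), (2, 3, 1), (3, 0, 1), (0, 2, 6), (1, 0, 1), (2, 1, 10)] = 1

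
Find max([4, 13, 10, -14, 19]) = 19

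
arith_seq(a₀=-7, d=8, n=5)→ [-7, 1, 9, 17, 25]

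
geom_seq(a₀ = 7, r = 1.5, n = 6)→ [7.0, 10.5, 15.75, 23.625, 35.4375, 53.15625]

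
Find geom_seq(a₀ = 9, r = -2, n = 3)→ a_0 = 9*(-2)^0 = 9
a_1 = 9*(-2)^1 = -18
a_2 = 9*(-2)^2 = 36
= [9, -18, 36]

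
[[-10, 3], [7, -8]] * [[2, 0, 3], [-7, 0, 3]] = C[0][0] = (-10)*(2) + (3)*(-7) = -41
C[0][1] = (-10)*(0) + (3)*(0) = 0
C[0][2] = (-10)*(3) + (3)*(3) = -21
C[1][0] = (7)*(2) + (-8)*(-7) = 70
C[1][1] = (7)*(0) + (-8)*(0) = 0
C[1][2] = (7)*(3) + (-8)*(3) = -3
= [[-41, 0, -21], [70, 0, -3]]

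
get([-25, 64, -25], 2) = -25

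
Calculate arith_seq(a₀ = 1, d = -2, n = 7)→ [1, -1, -3, -5, -7, -9, -11]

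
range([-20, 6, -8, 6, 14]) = 34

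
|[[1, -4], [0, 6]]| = 6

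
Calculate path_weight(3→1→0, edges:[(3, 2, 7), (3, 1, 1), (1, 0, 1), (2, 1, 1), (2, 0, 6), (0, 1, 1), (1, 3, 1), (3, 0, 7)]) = w(3→1)=1 + w(1→0)=1
= 2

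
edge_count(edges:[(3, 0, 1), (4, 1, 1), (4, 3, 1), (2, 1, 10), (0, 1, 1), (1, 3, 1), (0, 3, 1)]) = 7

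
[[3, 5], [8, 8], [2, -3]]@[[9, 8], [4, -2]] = [[47, 14], [104, 48], [6, 22]]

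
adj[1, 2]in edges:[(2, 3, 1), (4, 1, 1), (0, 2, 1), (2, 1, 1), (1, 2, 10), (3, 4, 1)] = 10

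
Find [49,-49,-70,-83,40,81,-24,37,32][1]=-49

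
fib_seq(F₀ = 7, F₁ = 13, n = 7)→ [7, 13, 20, 33, 53, 86, 139]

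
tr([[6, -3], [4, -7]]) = -1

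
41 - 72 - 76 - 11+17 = -101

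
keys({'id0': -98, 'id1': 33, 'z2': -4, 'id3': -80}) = ['id0', 'id1', 'z2', 'id3']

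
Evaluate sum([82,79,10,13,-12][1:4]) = 102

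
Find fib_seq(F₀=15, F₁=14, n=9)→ F_2 = F_1 + F_0 = 29
F_3 = F_2 + F_1 = 43
F_4 = F_3 + F_2 = 72
...
= [15, 14, 29, 43, 72, 115, 187, 302, 489]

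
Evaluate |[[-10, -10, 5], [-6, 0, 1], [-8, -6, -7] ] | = 620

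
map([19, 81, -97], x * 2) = 19*2=38, 81*2=162, -97*2=-194
= [38, 162, -194]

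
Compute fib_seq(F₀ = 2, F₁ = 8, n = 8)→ F_2 = F_1 + F_0 = 10
F_3 = F_2 + F_1 = 18
F_4 = F_3 + F_2 = 28
...
= [2, 8, 10, 18, 28, 46, 74, 120]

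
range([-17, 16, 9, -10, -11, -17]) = 33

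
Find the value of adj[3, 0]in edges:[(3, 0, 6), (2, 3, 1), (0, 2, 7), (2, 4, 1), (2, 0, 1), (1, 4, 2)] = 6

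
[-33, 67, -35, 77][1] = 67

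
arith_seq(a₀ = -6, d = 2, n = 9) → a_0 = -6 + 0*2 = -6
a_1 = -6 + 1*2 = -4
a_2 = -6 + 2*2 = -2
...
= [-6, -4, -2, 0, 2, 4, 6, 8, 10]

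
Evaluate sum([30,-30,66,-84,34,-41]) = -25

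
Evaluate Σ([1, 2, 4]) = 1 + 2 + 4
= 7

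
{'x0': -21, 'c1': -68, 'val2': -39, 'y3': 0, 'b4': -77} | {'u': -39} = {'x0': -21, 'c1': -68, 'val2': -39, 'y3': 0, 'b4': -77, 'u': -39}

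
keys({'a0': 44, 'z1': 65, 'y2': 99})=['a0', 'z1', 'y2']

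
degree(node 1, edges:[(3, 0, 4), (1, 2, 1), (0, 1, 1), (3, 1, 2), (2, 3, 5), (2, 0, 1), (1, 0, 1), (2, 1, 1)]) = 5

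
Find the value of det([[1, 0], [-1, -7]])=(1)*(-7) - (0)*(-1)
= -7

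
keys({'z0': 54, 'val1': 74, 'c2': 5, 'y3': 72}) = ['z0', 'val1', 'c2', 'y3']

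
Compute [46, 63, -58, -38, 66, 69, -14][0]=46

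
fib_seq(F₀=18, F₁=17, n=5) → [18, 17, 35, 52, 87]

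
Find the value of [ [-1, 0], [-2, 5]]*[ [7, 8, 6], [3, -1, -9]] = [[-7, -8, -6], [1, -21, -57]]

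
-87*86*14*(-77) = 8065596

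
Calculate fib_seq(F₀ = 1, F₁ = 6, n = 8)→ [1, 6, 7, 13, 20, 33, 53, 86]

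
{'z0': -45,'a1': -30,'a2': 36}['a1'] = -30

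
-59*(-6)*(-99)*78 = -2733588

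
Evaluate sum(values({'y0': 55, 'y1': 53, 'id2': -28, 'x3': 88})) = 168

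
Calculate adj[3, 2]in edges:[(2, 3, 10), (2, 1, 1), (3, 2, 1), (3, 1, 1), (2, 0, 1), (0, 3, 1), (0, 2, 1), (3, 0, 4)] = 1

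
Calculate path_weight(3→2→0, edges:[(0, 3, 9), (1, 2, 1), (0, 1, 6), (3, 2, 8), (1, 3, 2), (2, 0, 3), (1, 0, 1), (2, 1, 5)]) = w(3→2)=8 + w(2→0)=3
= 11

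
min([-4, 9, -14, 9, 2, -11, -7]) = -14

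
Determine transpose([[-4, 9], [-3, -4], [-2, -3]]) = [[-4, -3, -2], [9, -4, -3]]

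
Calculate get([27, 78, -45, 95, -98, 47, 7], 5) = 47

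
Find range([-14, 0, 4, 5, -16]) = 21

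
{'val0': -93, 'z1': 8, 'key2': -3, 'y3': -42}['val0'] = -93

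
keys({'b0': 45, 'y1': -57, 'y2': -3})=['b0', 'y1', 'y2']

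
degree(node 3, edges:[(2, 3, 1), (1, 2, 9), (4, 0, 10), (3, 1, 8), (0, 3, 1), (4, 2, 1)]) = incident: (2,3), (3,1), (0,3)
= 3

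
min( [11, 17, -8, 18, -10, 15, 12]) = -10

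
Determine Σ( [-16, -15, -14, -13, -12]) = -70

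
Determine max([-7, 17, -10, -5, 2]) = 17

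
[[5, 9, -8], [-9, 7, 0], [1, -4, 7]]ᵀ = [[5, -9, 1], [9, 7, -4], [-8, 0, 7]]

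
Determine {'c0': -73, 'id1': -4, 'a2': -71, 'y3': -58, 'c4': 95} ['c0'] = -73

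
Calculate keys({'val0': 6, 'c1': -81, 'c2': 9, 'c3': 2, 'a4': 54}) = ['val0', 'c1', 'c2', 'c3', 'a4']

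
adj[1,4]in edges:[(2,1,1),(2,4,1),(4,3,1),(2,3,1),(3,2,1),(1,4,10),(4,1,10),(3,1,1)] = 10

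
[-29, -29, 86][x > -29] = [86]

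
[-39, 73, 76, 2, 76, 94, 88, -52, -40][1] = 73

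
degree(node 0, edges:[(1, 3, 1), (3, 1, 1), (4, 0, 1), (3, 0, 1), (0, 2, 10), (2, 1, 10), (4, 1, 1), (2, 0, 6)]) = 4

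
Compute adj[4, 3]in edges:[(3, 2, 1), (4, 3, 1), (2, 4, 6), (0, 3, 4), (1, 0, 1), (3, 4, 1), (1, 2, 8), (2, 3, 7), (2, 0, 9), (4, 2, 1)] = 1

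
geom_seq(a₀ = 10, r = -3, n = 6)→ a_0 = 10*(-3)^0 = 10
a_1 = 10*(-3)^1 = -30
a_2 = 10*(-3)^2 = 90
...
= [10, -30, 90, -270, 810, -2430]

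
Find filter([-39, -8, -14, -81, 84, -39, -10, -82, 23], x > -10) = keep x where x > -10: -39✗, -8✓, -14✗, -81✗, 84✓, -39✗, -10✗, -82✗, 23✓
= [-8, 84, 23]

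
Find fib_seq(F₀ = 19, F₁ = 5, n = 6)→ F_2 = F_1 + F_0 = 24
F_3 = F_2 + F_1 = 29
F_4 = F_3 + F_2 = 53
...
= [19, 5, 24, 29, 53, 82]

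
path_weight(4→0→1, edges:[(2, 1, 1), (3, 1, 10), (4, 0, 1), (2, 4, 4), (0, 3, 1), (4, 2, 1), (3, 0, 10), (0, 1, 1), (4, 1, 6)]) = w(4→0)=1 + w(0→1)=1
= 2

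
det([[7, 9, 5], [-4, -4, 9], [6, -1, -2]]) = (1)*(7)*det([[-4, 9], [-1, -2]]) + (-1)*(9)*det([[-4, 9], [6, -2]]) + (1)*(5)*det([[-4, -4], [6, -1]])
= 119 + 414 + 140
= 673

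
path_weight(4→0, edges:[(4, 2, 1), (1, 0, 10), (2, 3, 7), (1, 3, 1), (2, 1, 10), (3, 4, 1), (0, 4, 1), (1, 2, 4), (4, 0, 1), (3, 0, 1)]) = w(4→0)=1
= 1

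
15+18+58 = 91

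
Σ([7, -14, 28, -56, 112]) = 7 + -14 + 28 + -56 + 112
= 77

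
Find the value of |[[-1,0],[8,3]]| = -3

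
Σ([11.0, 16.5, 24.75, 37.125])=89.375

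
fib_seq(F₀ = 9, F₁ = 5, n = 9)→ [9, 5, 14, 19, 33, 52, 85, 137, 222]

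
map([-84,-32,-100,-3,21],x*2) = [-168, -64, -200, -6, 42]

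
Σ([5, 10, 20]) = 5 + 10 + 20
= 35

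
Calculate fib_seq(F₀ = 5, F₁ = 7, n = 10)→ F_2 = F_1 + F_0 = 12
F_3 = F_2 + F_1 = 19
F_4 = F_3 + F_2 = 31
...
= [5, 7, 12, 19, 31, 50, 81, 131, 212, 343]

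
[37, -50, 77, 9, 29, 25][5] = 25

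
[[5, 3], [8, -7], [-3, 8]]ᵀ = [[5, 8, -3], [3, -7, 8]]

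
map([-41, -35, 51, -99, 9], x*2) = -41*2=-82, -35*2=-70, 51*2=102, -99*2=-198, 9*2=18
= [-82, -70, 102, -198, 18]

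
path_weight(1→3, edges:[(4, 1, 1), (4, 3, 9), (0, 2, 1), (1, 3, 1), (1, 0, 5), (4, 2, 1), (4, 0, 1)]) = 1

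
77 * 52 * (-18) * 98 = -7063056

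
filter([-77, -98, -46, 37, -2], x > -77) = keep x where x > -77: -77✗, -98✗, -46✓, 37✓, -2✓
= [-46, 37, -2]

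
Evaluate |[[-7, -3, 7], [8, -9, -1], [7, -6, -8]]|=-528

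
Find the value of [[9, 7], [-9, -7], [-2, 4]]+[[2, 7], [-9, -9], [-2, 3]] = [[11, 14], [-18, -16], [-4, 7]]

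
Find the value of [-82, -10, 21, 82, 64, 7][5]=7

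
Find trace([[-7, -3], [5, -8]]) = -15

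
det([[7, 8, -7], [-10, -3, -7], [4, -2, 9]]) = (1)*(7)*det([[-3, -7], [-2, 9]]) + (-1)*(8)*det([[-10, -7], [4, 9]]) + (1)*(-7)*det([[-10, -3], [4, -2]])
= -287 + 496 + -224
= -15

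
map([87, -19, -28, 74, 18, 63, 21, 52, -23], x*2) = [174, -38, -56, 148, 36, 126, 42, 104, -46]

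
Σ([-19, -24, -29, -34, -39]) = (-19) + (-24) + (-29) + (-34) + (-39)
= -145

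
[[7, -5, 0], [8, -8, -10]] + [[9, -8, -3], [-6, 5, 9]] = [[16, -13, -3], [2, -3, -1]]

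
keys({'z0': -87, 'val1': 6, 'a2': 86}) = ['z0', 'val1', 'a2']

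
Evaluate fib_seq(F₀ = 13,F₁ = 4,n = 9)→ F_2 = F_1 + F_0 = 17
F_3 = F_2 + F_1 = 21
F_4 = F_3 + F_2 = 38
...
= [13, 4, 17, 21, 38, 59, 97, 156, 253]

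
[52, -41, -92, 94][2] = -92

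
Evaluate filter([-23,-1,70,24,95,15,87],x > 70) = keep x where x > 70: -23✗, -1✗, 70✗, 24✗, 95✓, 15✗, 87✓
= [95, 87]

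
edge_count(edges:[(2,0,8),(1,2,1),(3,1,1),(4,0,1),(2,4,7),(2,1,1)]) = 6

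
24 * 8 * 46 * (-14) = -123648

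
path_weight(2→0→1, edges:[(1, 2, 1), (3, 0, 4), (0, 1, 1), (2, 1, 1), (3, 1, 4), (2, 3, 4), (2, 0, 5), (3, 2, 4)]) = 6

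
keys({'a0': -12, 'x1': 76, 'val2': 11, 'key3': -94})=['a0', 'x1', 'val2', 'key3']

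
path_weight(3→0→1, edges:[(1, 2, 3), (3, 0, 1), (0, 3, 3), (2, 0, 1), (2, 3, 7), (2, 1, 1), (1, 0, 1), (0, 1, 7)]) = w(3→0)=1 + w(0→1)=7
= 8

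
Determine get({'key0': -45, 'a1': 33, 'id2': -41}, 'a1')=33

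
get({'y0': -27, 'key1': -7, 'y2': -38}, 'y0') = -27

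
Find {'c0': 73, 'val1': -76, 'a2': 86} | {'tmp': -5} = {'c0': 73, 'val1': -76, 'a2': 86, 'tmp': -5}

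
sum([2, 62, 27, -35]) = 2 + 62 + 27 + (-35)
= 56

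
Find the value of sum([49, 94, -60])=83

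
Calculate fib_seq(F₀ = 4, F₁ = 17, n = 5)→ F_2 = F_1 + F_0 = 21
F_3 = F_2 + F_1 = 38
F_4 = F_3 + F_2 = 59
= [4, 17, 21, 38, 59]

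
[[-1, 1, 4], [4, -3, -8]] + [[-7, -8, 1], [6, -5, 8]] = [[-8, -7, 5], [10, -8, 0]]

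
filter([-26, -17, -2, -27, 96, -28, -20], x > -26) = [-17, -2, 96, -20]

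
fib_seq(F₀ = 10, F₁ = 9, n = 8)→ [10, 9, 19, 28, 47, 75, 122, 197]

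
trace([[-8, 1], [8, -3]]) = -11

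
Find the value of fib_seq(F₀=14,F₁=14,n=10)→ [14, 14, 28, 42, 70, 112, 182, 294, 476, 770]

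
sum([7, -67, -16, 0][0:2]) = -60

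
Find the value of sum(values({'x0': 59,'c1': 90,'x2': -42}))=107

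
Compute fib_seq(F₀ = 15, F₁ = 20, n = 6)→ [15, 20, 35, 55, 90, 145]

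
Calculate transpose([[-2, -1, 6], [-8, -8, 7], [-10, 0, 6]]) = [[-2, -8, -10], [-1, -8, 0], [6, 7, 6]]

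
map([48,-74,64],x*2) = 48*2=96, -74*2=-148, 64*2=128
= [96, -148, 128]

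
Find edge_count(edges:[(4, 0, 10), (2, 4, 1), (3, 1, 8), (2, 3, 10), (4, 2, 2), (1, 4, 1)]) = 6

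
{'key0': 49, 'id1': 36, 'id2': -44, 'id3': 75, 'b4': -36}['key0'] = 49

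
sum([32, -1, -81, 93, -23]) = 32 + (-1) + (-81) + 93 + (-23)
= 20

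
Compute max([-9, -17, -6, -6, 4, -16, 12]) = 12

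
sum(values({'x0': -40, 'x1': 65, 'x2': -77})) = -52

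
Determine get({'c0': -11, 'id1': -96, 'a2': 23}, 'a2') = 23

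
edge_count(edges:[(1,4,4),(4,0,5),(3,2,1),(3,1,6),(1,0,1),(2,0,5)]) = 6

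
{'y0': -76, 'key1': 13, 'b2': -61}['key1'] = 13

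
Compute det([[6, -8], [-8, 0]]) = -64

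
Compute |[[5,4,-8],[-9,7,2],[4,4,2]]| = 646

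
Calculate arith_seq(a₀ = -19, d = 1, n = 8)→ a_0 = -19 + 0*1 = -19
a_1 = -19 + 1*1 = -18
a_2 = -19 + 2*1 = -17
...
= [-19, -18, -17, -16, -15, -14, -13, -12]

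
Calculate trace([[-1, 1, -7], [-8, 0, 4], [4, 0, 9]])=diagonal: (-1) + 0 + 9
= 8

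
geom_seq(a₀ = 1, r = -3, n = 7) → a_0 = 1*(-3)^0 = 1
a_1 = 1*(-3)^1 = -3
a_2 = 1*(-3)^2 = 9
...
= [1, -3, 9, -27, 81, -243, 729]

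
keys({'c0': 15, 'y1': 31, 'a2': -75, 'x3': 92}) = ['c0', 'y1', 'a2', 'x3']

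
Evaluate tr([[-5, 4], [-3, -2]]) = diagonal: (-5) + (-2)
= -7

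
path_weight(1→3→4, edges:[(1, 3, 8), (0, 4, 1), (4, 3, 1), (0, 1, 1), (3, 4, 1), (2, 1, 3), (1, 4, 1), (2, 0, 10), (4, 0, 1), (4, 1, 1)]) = w(1→3)=8 + w(3→4)=1
= 9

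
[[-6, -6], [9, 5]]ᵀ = [[-6, 9], [-6, 5]]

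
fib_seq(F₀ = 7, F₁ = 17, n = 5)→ [7, 17, 24, 41, 65]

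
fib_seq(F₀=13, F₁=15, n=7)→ [13, 15, 28, 43, 71, 114, 185]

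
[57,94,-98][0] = 57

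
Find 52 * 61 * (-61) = -193492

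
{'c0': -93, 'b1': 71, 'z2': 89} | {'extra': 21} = {'c0': -93, 'b1': 71, 'z2': 89, 'extra': 21}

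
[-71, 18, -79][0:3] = [-71, 18, -79]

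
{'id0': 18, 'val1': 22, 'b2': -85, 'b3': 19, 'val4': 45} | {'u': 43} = {'id0': 18, 'val1': 22, 'b2': -85, 'b3': 19, 'val4': 45, 'u': 43}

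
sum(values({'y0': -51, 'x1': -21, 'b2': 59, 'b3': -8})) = (-51) + (-21) + 59 + (-8)
= -21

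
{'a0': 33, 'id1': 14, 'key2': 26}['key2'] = 26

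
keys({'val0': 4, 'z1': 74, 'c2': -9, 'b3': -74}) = ['val0', 'z1', 'c2', 'b3']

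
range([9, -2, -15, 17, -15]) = 32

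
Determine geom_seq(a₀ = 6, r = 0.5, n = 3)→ a_0 = 6*0.5^0 = 6.0
a_1 = 6*0.5^1 = 3.0
a_2 = 6*0.5^2 = 1.5
= [6.0, 3.0, 1.5]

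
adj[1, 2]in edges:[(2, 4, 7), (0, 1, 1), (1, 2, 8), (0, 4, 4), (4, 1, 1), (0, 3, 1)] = 8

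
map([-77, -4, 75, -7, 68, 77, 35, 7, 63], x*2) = -77*2=-154, -4*2=-8, 75*2=150, -7*2=-14, 68*2=136, 77*2=154, 35*2=70, 7*2=14, 63*2=126
= [-154, -8, 150, -14, 136, 154, 70, 14, 126]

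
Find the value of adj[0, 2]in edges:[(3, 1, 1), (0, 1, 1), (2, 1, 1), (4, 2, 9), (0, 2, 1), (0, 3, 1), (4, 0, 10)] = 1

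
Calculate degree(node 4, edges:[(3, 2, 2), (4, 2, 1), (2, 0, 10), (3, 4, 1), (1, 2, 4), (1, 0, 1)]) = 2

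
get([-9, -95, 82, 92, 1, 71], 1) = -95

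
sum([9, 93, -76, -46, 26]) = 9 + 93 + (-76) + (-46) + 26
= 6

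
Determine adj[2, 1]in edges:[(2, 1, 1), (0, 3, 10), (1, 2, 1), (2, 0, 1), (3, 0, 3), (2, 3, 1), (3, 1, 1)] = 1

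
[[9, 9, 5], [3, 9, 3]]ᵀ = [[9, 3], [9, 9], [5, 3]]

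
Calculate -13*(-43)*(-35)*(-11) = 215215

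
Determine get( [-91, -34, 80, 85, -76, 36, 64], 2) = 80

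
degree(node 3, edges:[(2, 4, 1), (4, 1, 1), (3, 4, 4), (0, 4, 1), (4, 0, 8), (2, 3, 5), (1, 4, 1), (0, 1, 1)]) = incident: (3,4), (2,3)
= 2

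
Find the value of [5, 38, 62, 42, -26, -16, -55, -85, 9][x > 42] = [62]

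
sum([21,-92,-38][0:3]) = -109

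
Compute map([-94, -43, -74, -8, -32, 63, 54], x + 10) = [-84, -33, -64, 2, -22, 73, 64]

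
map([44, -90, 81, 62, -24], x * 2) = 44*2=88, -90*2=-180, 81*2=162, 62*2=124, -24*2=-48
= [88, -180, 162, 124, -48]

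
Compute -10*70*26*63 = -1146600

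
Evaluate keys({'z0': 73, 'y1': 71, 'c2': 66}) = ['z0', 'y1', 'c2']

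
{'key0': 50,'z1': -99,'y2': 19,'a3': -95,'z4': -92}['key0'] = 50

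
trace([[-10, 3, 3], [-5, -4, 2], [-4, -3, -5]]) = diagonal: (-10) + (-4) + (-5)
= -19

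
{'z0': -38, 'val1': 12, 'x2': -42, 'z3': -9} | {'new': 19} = {'z0': -38, 'val1': 12, 'x2': -42, 'z3': -9, 'new': 19}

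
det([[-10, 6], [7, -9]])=(-10)*(-9) - (6)*(7)
= 48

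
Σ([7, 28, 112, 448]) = 7 + 28 + 112 + 448
= 595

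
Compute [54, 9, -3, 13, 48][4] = 48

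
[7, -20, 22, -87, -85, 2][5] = 2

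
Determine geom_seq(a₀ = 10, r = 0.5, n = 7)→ a_0 = 10*0.5^0 = 10.0
a_1 = 10*0.5^1 = 5.0
a_2 = 10*0.5^2 = 2.5
...
= [10.0, 5.0, 2.5, 1.25, 0.625, 0.3125, 0.15625]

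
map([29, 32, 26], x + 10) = 29+10=39, 32+10=42, 26+10=36
= [39, 42, 36]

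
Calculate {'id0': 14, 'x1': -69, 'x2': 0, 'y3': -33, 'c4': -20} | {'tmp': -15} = {'id0': 14, 'x1': -69, 'x2': 0, 'y3': -33, 'c4': -20, 'tmp': -15}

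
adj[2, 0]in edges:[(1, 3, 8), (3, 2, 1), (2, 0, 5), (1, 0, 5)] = 5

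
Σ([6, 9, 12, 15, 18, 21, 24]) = 105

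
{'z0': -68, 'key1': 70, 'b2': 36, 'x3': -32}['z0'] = -68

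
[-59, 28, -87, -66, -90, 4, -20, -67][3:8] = [-66, -90, 4, -20, -67]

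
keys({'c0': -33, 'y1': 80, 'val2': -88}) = ['c0', 'y1', 'val2']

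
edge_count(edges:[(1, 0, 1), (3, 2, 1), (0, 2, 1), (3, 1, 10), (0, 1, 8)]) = 5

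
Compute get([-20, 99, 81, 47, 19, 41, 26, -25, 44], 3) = 47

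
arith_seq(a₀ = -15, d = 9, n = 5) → [-15, -6, 3, 12, 21]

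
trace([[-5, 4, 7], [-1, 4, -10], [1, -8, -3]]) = -4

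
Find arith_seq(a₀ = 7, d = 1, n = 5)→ a_0 = 7 + 0*1 = 7
a_1 = 7 + 1*1 = 8
a_2 = 7 + 2*1 = 9
...
= [7, 8, 9, 10, 11]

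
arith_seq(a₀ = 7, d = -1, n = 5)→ a_0 = 7 + 0*-1 = 7
a_1 = 7 + 1*-1 = 6
a_2 = 7 + 2*-1 = 5
...
= [7, 6, 5, 4, 3]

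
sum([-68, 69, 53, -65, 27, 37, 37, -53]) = (-68) + 69 + 53 + (-65) + 27 + 37 + 37 + (-53)
= 37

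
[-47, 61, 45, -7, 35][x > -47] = keep x where x > -47: -47✗, 61✓, 45✓, -7✓, 35✓
= [61, 45, -7, 35]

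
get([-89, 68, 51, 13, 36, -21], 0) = -89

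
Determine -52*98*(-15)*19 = 1452360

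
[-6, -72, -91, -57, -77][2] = -91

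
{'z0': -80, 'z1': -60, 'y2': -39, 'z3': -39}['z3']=-39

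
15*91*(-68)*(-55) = 5105100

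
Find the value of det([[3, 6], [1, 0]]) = -6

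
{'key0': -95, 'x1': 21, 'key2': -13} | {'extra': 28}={'key0': -95, 'x1': 21, 'key2': -13, 'extra': 28}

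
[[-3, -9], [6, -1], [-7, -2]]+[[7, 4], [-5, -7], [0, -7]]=[[4, -5], [1, -8], [-7, -9]]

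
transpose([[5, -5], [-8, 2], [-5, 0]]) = [[5, -8, -5], [-5, 2, 0]]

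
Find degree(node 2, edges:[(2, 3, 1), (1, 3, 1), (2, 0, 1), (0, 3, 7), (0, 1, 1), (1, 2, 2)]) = incident: (2,3), (2,0), (1,2)
= 3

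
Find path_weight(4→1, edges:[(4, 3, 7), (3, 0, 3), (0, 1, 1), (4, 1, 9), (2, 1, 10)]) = w(4→1)=9
= 9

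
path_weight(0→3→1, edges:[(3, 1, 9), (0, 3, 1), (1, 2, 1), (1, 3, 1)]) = w(0→3)=1 + w(3→1)=9
= 10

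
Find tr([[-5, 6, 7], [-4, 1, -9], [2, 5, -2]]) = -6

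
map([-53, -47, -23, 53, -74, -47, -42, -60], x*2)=[-106, -94, -46, 106, -148, -94, -84, -120]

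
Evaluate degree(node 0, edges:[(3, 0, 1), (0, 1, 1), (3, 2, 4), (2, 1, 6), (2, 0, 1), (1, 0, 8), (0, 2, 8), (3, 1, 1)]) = 5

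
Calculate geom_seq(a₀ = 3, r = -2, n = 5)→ [3, -6, 12, -24, 48]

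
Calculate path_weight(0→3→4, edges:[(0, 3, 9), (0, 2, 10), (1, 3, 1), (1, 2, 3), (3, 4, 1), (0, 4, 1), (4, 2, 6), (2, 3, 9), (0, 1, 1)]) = 10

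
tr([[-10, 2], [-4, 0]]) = -10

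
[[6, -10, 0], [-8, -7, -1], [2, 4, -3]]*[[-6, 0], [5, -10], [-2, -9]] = [[-86, 100], [15, 79], [14, -13]]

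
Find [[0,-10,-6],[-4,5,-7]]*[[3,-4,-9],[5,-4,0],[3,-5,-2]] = [[-68, 70, 12], [-8, 31, 50]]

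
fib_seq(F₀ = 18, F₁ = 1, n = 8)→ F_2 = F_1 + F_0 = 19
F_3 = F_2 + F_1 = 20
F_4 = F_3 + F_2 = 39
...
= [18, 1, 19, 20, 39, 59, 98, 157]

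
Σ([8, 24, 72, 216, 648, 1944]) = 8 + 24 + 72 + 216 + 648 + 1944
= 2912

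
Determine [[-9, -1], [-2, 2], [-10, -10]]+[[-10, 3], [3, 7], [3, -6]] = [[-19, 2], [1, 9], [-7, -16]]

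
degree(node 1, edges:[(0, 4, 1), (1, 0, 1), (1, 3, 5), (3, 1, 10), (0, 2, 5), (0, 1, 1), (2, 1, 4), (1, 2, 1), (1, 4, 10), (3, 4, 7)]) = 7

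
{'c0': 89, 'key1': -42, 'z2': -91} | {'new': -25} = {'c0': 89, 'key1': -42, 'z2': -91, 'new': -25}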